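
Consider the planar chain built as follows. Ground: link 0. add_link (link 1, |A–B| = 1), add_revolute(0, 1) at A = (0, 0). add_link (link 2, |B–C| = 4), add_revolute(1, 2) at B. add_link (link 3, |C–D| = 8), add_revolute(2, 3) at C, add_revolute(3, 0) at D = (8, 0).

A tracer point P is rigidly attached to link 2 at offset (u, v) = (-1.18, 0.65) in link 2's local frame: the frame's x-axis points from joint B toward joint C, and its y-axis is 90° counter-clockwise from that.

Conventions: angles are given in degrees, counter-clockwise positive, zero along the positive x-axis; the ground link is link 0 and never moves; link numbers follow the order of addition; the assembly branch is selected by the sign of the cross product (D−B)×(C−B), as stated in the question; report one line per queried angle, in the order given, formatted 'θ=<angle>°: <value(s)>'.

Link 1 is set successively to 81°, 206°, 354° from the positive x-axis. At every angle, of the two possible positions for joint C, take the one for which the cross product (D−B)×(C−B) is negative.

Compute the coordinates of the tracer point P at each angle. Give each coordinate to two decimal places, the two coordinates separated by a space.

A=(0,0), D=(8.00,0)
θ=81°: B = A + 1.00·(cos81°, sin81°) = (0.1564, 0.9877)
θ=81°: |BD| = 7.9055
θ=81°: circle(B,4.00) ∩ circle(D,8.00): a=0.9169, h=3.8935
θ=81°:   candidates: C₊=(1.5526,4.7361) cross=30.780; C₋=(0.5797,-2.9899) cross=-30.780
θ=81°:   branch - wants cross < 0 → take C=(0.5797,-2.9899) (cross=-30.780)
θ=81°: ex = (C−B)/|BC| = (0.1058,-0.9944); ey = (0.9944,0.1058)
θ=81°: P = B + -1.18·ex + 0.65·ey = (0.6779,2.2298)
θ=206°: B = A + 1.00·(cos206°, sin206°) = (-0.8988, -0.4384)
θ=206°: |BD| = 8.9096
θ=206°: circle(B,4.00) ∩ circle(D,8.00): a=1.7611, h=3.5915
θ=206°:   candidates: C₊=(0.6834,3.2354) cross=31.999; C₋=(1.0368,-3.9388) cross=-31.999
θ=206°:   branch - wants cross < 0 → take C=(1.0368,-3.9388) (cross=-31.999)
θ=206°: ex = (C−B)/|BC| = (0.4839,-0.8751); ey = (0.8751,0.4839)
θ=206°: P = B + -1.18·ex + 0.65·ey = (-0.9010,0.9088)
θ=354°: B = A + 1.00·(cos354°, sin354°) = (0.9945, -0.1045)
θ=354°: |BD| = 7.0063
θ=354°: circle(B,4.00) ∩ circle(D,8.00): a=0.0776, h=3.9992
θ=354°:   candidates: C₊=(1.0125,3.8954) cross=28.020; C₋=(1.1318,-4.1022) cross=-28.020
θ=354°:   branch - wants cross < 0 → take C=(1.1318,-4.1022) (cross=-28.020)
θ=354°: ex = (C−B)/|BC| = (0.0343,-0.9994); ey = (0.9994,0.0343)
θ=354°: P = B + -1.18·ex + 0.65·ey = (1.6036,1.0971)

θ=81°: 0.68 2.23
θ=206°: -0.90 0.91
θ=354°: 1.60 1.10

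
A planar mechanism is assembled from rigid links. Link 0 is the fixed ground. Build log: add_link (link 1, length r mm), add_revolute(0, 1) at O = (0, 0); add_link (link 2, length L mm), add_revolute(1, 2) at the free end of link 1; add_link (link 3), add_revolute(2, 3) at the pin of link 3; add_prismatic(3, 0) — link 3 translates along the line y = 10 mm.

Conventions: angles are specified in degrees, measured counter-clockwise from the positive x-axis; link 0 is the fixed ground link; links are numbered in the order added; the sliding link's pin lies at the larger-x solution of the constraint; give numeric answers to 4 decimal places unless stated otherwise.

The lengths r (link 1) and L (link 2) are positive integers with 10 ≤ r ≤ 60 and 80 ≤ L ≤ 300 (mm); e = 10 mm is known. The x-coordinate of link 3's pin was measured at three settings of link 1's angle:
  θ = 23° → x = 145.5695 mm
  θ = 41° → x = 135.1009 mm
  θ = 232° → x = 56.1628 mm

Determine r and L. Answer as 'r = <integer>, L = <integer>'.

constraint per measurement: (x − r cos θ)² + (r sin θ − e)² = L²
subtracting the θ₁ and θ₂ equations cancels the r² and L² terms:
r = (x₁² − x₂²) / (2[(x₁cos θ₁ + e sin θ₁) − (x₂cos θ₂ + e sin θ₂)]) = 50.0001 → r = 50
L² = (x₁ − r cos θ₁)² + (r sin θ₁ − e)² = 10000.0051 → L = 100.0000 → L = 100
check at θ₃=232°: x = 56.1628 (printed 56.1628) ✓

r = 50, L = 100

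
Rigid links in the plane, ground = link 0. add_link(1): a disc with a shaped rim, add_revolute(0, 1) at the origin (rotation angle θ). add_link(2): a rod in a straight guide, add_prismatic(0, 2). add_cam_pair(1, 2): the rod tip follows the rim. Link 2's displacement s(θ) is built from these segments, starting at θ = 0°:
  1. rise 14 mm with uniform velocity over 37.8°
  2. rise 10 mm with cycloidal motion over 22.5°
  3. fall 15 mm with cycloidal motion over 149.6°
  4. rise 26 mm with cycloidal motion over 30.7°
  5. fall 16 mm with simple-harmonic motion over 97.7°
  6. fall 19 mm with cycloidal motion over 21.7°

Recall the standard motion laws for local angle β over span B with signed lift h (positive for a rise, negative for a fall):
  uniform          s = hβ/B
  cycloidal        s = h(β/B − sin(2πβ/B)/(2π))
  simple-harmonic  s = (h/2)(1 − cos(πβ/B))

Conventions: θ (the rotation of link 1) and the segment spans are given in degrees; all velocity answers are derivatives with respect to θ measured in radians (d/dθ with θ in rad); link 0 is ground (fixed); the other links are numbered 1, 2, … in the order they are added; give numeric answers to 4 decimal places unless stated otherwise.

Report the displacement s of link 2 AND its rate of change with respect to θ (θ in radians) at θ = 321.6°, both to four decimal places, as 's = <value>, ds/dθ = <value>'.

segment 1 (0° to 37.8°, uniform, h = 14) is passed completely: s = 0.0000 + (14) = 14.0000
segment 2 (37.8° to 60.3°, cycloidal, h = 10) is passed completely: s = 14.0000 + (10) = 24.0000
segment 3 (60.3° to 209.9°, cycloidal, h = -15) is passed completely: s = 24.0000 + (-15) = 9.0000
segment 4 (209.9° to 240.6°, cycloidal, h = 26) is passed completely: s = 9.0000 + (26) = 35.0000
θ = 321.6° falls in segment 5 (240.6° to 338.3°, simple-harmonic, h = -16): β = 321.6 − 240.6 = 81°, B = 97.7°; Δs = -16/2·(1 − cos(π·0.8291)) = -14.8740; s = 35.0000 − 14.8740 = 20.1260
velocity in seg [240.6°–338.3°] (simple-harmonic), θ in radians: β = 81° = 1.4137 rad, B = 97.7° = 1.7052 rad; ds/dθ = (πh/(2B)) sin(πβ/B) = (π·(-16)/(2·1.7052)) sin(π·0.8291) = -7.539850 mm/rad

s = 20.1260, ds/dθ = -7.5399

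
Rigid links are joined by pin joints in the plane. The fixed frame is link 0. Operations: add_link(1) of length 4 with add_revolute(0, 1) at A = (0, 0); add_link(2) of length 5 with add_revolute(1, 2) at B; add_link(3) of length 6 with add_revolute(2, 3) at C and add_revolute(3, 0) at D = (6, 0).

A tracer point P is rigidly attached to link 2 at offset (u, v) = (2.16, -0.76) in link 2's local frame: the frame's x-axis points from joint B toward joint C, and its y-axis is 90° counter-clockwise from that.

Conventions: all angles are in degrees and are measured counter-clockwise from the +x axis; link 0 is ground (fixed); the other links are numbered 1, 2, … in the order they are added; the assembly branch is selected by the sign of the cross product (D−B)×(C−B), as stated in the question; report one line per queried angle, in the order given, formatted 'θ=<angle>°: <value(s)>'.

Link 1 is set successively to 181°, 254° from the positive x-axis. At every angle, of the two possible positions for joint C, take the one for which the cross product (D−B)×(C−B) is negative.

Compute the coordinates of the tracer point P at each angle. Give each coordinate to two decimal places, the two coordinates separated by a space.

A=(0,0), D=(6.00,0)
θ=181°: B = A + 4.00·(cos181°, sin181°) = (-3.9994, -0.0698)
θ=181°: |BD| = 9.9996
θ=181°: circle(B,5.00) ∩ circle(D,6.00): a=4.4498, h=2.2802
θ=181°:   candidates: C₊=(0.4344,2.2414) cross=22.801; C₋=(0.4662,-2.3189) cross=-22.801
θ=181°:   branch - wants cross < 0 → take C=(0.4662,-2.3189) (cross=-22.801)
θ=181°: ex = (C−B)/|BC| = (0.8931,-0.4498); ey = (0.4498,0.8931)
θ=181°: P = B + 2.16·ex + -0.76·ey = (-2.4121,-1.7202)
θ=254°: B = A + 4.00·(cos254°, sin254°) = (-1.1025, -3.8450)
θ=254°: |BD| = 8.0765
θ=254°: circle(B,5.00) ∩ circle(D,6.00): a=3.3573, h=3.7052
θ=254°:   candidates: C₊=(0.0859,1.0117) cross=29.925; C₋=(3.6138,-5.5051) cross=-29.925
θ=254°:   branch - wants cross < 0 → take C=(3.6138,-5.5051) (cross=-29.925)
θ=254°: ex = (C−B)/|BC| = (0.9433,-0.3320); ey = (0.3320,0.9433)
θ=254°: P = B + 2.16·ex + -0.76·ey = (0.6826,-5.2791)

θ=181°: -2.41 -1.72
θ=254°: 0.68 -5.28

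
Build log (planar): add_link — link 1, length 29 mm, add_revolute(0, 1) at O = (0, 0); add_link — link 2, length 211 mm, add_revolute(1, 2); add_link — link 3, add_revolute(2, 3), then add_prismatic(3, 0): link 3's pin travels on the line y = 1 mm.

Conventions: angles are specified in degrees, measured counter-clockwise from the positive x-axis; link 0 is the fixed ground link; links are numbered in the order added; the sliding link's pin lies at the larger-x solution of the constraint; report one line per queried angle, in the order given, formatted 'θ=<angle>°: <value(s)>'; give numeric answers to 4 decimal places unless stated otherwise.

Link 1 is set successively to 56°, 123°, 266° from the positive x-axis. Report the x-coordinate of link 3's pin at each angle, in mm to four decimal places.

geometry: r = 29 mm, L = 211 mm, e = 1 mm
θ=56°: crank pin P = (r cos θ, r sin θ) = (16.216594, 24.042090)
θ=56°: h = r sin θ − e = 24.042090 − 1 = 23.042090
θ=56°: x = r cos θ + √(L² − h²) = 16.216594 + 209.738080 = 225.954674
θ=123°: crank pin P = (r cos θ, r sin θ) = (-15.794532, 24.321446)
θ=123°: h = r sin θ − e = 24.321446 − 1 = 23.321446
θ=123°: x = r cos θ + √(L² − h²) = -15.794532 + 209.707201 = 193.912669
θ=266°: crank pin P = (r cos θ, r sin θ) = (-2.022938, -28.929357)
θ=266°: h = r sin θ − e = -28.929357 − 1 = -29.929357
θ=266°: x = r cos θ + √(L² − h²) = -2.022938 + 208.866545 = 206.843607

θ=56°: 225.9547
θ=123°: 193.9127
θ=266°: 206.8436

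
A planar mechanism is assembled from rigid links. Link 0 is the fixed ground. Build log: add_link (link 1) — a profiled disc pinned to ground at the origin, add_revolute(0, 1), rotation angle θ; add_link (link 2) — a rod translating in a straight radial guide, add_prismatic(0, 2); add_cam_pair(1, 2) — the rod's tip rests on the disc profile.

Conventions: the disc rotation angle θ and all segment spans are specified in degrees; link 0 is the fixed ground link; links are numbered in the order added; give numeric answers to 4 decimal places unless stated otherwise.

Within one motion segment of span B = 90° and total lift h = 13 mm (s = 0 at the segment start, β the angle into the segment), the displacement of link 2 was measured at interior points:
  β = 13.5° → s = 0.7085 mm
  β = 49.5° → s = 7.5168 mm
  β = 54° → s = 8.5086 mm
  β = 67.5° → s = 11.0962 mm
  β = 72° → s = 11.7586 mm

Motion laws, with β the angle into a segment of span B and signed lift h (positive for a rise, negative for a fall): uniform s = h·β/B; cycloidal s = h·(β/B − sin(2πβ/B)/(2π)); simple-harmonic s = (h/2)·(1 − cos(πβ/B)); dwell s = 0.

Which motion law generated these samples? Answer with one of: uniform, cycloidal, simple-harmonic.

candidates at β/B = r: uniform s = h·r (linear in β); cycloidal s = h·(r − sin(2πr)/(2π)); simple-harmonic s = (h/2)(1 − cos(πr))
β=13.5°: printed 0.7085 | uniform 1.9500, cycloidal 0.2761, simple-harmonic 0.7085
β=49.5°: printed 7.5168 | uniform 7.1500, cycloidal 7.7894, simple-harmonic 7.5168
β=54°: printed 8.5086 | uniform 7.8000, cycloidal 9.0161, simple-harmonic 8.5086
β=67.5°: printed 11.0962 | uniform 9.7500, cycloidal 11.8190, simple-harmonic 11.0962
β=72°: printed 11.7586 | uniform 10.4000, cycloidal 12.3677, simple-harmonic 11.7586
only one law matches every sample → simple-harmonic

simple-harmonic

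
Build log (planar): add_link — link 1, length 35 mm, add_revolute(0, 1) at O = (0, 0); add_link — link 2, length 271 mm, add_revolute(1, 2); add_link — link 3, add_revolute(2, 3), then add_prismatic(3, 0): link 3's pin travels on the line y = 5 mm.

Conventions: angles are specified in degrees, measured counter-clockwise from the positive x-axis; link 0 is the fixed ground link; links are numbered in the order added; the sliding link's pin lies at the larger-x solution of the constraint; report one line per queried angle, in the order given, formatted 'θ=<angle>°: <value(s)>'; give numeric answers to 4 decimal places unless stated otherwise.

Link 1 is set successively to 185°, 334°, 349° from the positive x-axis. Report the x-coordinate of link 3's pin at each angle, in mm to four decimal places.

geometry: r = 35 mm, L = 271 mm, e = 5 mm
θ=185°: crank pin P = (r cos θ, r sin θ) = (-34.866814, -3.050451)
θ=185°: h = r sin θ − e = -3.050451 − 5 = -8.050451
θ=185°: x = r cos θ + √(L² − h²) = -34.866814 + 270.880398 = 236.013584
θ=334°: crank pin P = (r cos θ, r sin θ) = (31.457792, -15.342990)
θ=334°: h = r sin θ − e = -15.342990 − 5 = -20.342990
θ=334°: x = r cos θ + √(L² − h²) = 31.457792 + 270.235384 = 301.693176
θ=349°: crank pin P = (r cos θ, r sin θ) = (34.356951, -6.678315)
θ=349°: h = r sin θ − e = -6.678315 − 5 = -11.678315
θ=349°: x = r cos θ + √(L² − h²) = 34.356951 + 270.748254 = 305.105205

θ=185°: 236.0136
θ=334°: 301.6932
θ=349°: 305.1052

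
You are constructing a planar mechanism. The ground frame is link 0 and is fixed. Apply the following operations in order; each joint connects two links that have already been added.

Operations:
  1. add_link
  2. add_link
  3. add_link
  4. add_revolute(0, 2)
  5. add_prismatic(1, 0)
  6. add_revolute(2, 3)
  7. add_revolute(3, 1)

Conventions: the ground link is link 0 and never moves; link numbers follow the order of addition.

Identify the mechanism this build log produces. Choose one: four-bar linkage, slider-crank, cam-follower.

links: 4 (incl. ground); joints: 3 revolute, 1 prismatic, 0 higher (cam) pair, forming one closed loop
4 links, 3 revolutes + 1 prismatic in one loop → slider-crank

slider-crank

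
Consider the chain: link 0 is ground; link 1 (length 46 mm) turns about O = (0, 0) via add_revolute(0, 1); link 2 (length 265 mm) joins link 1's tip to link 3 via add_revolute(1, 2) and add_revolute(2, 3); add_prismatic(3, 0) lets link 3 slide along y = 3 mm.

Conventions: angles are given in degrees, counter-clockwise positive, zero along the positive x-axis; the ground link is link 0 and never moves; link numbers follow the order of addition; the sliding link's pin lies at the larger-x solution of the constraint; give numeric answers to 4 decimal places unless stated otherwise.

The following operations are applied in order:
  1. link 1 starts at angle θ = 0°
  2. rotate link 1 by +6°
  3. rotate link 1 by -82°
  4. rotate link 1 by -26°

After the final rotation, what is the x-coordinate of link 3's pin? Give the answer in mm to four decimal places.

geometry: r = 46 mm, L = 265 mm, e = 3 mm; θ starts at 0°
rotate link 1 by +6°: θ ← 0° +6° = 6°
rotate link 1 by -82°: θ ← 6° -82° = -76°
rotate link 1 by -26°: θ ← -76° -26° = -102°
crank pin P = (r cos θ, r sin θ) = (-9.563938, -44.994790)
h = r sin θ − e = -44.994790 − 3 = -47.994790
x = r cos θ + √(L² − h²) = -9.563938 + 260.617536 = 251.053598

251.0536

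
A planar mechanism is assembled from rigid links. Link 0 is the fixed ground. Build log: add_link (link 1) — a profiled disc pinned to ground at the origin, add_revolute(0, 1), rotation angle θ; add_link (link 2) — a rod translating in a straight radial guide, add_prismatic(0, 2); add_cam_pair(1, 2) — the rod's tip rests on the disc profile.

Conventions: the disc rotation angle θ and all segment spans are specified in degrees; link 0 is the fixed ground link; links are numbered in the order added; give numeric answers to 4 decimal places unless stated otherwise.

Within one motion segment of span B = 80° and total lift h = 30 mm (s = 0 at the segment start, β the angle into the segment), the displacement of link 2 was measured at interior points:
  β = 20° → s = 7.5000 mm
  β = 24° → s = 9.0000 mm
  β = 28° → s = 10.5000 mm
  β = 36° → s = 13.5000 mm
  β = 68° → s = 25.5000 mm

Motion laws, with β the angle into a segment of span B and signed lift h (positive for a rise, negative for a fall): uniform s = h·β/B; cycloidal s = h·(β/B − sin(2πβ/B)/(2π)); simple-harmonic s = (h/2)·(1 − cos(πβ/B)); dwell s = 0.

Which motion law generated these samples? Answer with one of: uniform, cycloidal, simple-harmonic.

candidates at β/B = r: uniform s = h·r (linear in β); cycloidal s = h·(r − sin(2πr)/(2π)); simple-harmonic s = (h/2)(1 − cos(πr))
β=20°: printed 7.5000 | uniform 7.5000, cycloidal 2.7254, simple-harmonic 4.3934
β=24°: printed 9.0000 | uniform 9.0000, cycloidal 4.4590, simple-harmonic 6.1832
β=28°: printed 10.5000 | uniform 10.5000, cycloidal 6.6372, simple-harmonic 8.1901
β=36°: printed 13.5000 | uniform 13.5000, cycloidal 12.0246, simple-harmonic 12.6535
β=68°: printed 25.5000 | uniform 25.5000, cycloidal 29.3628, simple-harmonic 28.3651
only one law matches every sample → uniform

uniform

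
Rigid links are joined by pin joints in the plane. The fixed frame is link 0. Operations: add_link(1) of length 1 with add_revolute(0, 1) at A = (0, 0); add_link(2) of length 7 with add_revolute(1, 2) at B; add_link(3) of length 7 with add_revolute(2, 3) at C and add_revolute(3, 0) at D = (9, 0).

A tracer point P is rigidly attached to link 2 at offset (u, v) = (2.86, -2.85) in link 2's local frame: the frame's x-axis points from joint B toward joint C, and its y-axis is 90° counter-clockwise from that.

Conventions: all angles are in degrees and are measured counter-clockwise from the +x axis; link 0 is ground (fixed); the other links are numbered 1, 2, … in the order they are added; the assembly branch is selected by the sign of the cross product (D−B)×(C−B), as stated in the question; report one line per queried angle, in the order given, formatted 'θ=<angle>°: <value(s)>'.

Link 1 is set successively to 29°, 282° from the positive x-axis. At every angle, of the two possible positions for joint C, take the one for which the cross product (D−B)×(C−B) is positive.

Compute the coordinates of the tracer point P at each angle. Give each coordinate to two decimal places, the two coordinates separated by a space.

A=(0,0), D=(9.00,0)
θ=29°: B = A + 1.00·(cos29°, sin29°) = (0.8746, 0.4848)
θ=29°: |BD| = 8.1398
θ=29°: circle(B,7.00) ∩ circle(D,7.00): a=4.0699, h=5.6952
θ=29°:   candidates: C₊=(5.2765,5.9275) cross=46.358; C₋=(4.5981,-5.4427) cross=-46.358
θ=29°:   branch + wants cross > 0 → take C=(5.2765,5.9275) (cross=46.358)
θ=29°: ex = (C−B)/|BC| = (0.6288,0.7775); ey = (-0.7775,0.6288)
θ=29°: P = B + 2.86·ex + -2.85·ey = (4.8891,0.9164)
θ=282°: B = A + 1.00·(cos282°, sin282°) = (0.2079, -0.9781)
θ=282°: |BD| = 8.8463
θ=282°: circle(B,7.00) ∩ circle(D,7.00): a=4.4232, h=5.4255
θ=282°:   candidates: C₊=(4.0041,4.9031) cross=47.995; C₋=(5.2039,-5.8813) cross=-47.995
θ=282°:   branch + wants cross > 0 → take C=(4.0041,4.9031) (cross=47.995)
θ=282°: ex = (C−B)/|BC| = (0.5423,0.8402); ey = (-0.8402,0.5423)
θ=282°: P = B + 2.86·ex + -2.85·ey = (4.1534,-0.1208)

θ=29°: 4.89 0.92
θ=282°: 4.15 -0.12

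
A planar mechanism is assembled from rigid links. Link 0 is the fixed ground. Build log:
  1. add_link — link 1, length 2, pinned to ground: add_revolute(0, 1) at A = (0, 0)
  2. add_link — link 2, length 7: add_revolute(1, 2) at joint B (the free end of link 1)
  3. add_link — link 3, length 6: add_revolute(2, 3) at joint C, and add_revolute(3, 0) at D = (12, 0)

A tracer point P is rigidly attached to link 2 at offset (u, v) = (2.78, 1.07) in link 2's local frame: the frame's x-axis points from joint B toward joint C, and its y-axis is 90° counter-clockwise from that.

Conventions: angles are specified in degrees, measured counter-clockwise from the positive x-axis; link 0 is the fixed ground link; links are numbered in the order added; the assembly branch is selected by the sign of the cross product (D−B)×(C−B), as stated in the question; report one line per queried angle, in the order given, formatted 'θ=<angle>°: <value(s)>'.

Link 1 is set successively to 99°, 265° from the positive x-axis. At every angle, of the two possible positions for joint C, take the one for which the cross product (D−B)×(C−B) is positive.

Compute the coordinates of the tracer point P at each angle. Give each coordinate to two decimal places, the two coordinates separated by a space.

A=(0,0), D=(12.00,0)
θ=99°: B = A + 2.00·(cos99°, sin99°) = (-0.3129, 1.9754)
θ=99°: |BD| = 12.4703
θ=99°: circle(B,7.00) ∩ circle(D,6.00): a=6.7564, h=1.8306
θ=99°:   candidates: C₊=(6.6482,2.7126) cross=22.828; C₋=(6.0682,-0.9024) cross=-22.828
θ=99°:   branch + wants cross > 0 → take C=(6.6482,2.7126) (cross=22.828)
θ=99°: ex = (C−B)/|BC| = (0.9944,0.1053); ey = (-0.1053,0.9944)
θ=99°: P = B + 2.78·ex + 1.07·ey = (2.3390,3.3322)
θ=265°: B = A + 2.00·(cos265°, sin265°) = (-0.1743, -1.9924)
θ=265°: |BD| = 12.3363
θ=265°: circle(B,7.00) ∩ circle(D,6.00): a=6.6950, h=2.0437
θ=265°:   candidates: C₊=(6.1028,1.1057) cross=25.211; C₋=(6.7629,-2.9279) cross=-25.211
θ=265°:   branch + wants cross > 0 → take C=(6.1028,1.1057) (cross=25.211)
θ=265°: ex = (C−B)/|BC| = (0.8967,0.4426); ey = (-0.4426,0.8967)
θ=265°: P = B + 2.78·ex + 1.07·ey = (1.8450,0.1975)

θ=99°: 2.34 3.33
θ=265°: 1.85 0.20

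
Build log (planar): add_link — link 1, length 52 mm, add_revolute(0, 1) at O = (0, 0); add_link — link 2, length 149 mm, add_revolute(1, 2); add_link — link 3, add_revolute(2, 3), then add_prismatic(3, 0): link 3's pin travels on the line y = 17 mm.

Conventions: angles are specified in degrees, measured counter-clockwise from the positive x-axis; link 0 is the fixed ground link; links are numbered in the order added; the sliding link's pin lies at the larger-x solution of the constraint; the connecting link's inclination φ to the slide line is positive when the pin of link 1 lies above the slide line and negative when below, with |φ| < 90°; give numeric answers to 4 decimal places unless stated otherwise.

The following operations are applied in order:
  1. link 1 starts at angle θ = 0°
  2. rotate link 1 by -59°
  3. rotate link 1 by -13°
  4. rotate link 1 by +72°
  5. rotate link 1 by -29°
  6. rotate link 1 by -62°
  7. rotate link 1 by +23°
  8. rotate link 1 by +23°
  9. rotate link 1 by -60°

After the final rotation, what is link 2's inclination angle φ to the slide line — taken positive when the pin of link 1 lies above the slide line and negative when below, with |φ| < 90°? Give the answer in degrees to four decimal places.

geometry: r = 52 mm, L = 149 mm, e = 17 mm; θ starts at 0°
rotate link 1 by -59°: θ ← 0° -59° = -59°
rotate link 1 by -13°: θ ← -59° -13° = -72°
rotate link 1 by +72°: θ ← -72° +72° = 0°
rotate link 1 by -29°: θ ← 0° -29° = -29°
rotate link 1 by -62°: θ ← -29° -62° = -91°
rotate link 1 by +23°: θ ← -91° +23° = -68°
rotate link 1 by +23°: θ ← -68° +23° = -45°
rotate link 1 by -60°: θ ← -45° -60° = -105°
h = r sin θ − e = -50.228143 − 17 = -67.228143
sin φ = h / L = -67.228143 / 149 = -0.45119559
φ = arcsin(-0.45119559) = -26.820418°

-26.8204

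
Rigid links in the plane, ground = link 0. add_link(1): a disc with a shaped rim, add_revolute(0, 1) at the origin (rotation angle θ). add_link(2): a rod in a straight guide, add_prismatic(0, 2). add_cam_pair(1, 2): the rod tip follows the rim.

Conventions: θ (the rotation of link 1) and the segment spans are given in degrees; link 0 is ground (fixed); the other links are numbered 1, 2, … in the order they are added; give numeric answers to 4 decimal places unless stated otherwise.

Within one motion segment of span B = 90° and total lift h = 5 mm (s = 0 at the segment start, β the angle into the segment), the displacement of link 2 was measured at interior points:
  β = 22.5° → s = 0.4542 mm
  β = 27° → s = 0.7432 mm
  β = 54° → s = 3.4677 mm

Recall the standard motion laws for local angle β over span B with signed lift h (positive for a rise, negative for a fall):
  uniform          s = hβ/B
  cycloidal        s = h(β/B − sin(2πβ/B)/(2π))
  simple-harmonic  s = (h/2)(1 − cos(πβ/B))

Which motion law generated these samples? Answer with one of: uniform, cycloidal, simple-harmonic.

candidates at β/B = r: uniform s = h·r (linear in β); cycloidal s = h·(r − sin(2πr)/(2π)); simple-harmonic s = (h/2)(1 − cos(πr))
β=22.5°: printed 0.4542 | uniform 1.2500, cycloidal 0.4542, simple-harmonic 0.7322
β=27°: printed 0.7432 | uniform 1.5000, cycloidal 0.7432, simple-harmonic 1.0305
β=54°: printed 3.4677 | uniform 3.0000, cycloidal 3.4677, simple-harmonic 3.2725
only one law matches every sample → cycloidal

cycloidal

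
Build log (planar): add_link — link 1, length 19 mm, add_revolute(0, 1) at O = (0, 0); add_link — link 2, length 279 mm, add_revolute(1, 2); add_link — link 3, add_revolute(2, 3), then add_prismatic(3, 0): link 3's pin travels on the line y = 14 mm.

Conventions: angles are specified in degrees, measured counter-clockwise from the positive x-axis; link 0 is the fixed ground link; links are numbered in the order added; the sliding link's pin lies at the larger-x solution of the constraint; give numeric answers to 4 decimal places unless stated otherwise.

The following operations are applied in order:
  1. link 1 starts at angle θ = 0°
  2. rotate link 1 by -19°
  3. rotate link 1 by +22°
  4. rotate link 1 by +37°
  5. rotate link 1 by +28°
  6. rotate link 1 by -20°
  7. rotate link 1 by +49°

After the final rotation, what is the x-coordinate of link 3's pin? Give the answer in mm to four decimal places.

geometry: r = 19 mm, L = 279 mm, e = 14 mm; θ starts at 0°
rotate link 1 by -19°: θ ← 0° -19° = -19°
rotate link 1 by +22°: θ ← -19° +22° = 3°
rotate link 1 by +37°: θ ← 3° +37° = 40°
rotate link 1 by +28°: θ ← 40° +28° = 68°
rotate link 1 by -20°: θ ← 68° -20° = 48°
rotate link 1 by +49°: θ ← 48° +49° = 97°
crank pin P = (r cos θ, r sin θ) = (-2.315518, 18.858377)
h = r sin θ − e = 18.858377 − 14 = 4.858377
x = r cos θ + √(L² − h²) = -2.315518 + 278.957696 = 276.642179

276.6422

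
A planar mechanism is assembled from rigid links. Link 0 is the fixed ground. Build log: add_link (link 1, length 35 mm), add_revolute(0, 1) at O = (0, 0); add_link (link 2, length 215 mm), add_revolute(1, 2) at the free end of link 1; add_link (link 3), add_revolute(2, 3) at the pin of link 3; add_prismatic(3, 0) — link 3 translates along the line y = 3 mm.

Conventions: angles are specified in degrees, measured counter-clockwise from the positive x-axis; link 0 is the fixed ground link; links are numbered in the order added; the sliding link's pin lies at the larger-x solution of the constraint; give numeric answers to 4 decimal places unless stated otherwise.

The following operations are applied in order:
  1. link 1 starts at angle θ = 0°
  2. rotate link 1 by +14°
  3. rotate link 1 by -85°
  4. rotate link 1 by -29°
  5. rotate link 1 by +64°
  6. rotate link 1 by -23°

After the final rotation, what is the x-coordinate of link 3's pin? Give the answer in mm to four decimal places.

geometry: r = 35 mm, L = 215 mm, e = 3 mm; θ starts at 0°
rotate link 1 by +14°: θ ← 0° +14° = 14°
rotate link 1 by -85°: θ ← 14° -85° = -71°
rotate link 1 by -29°: θ ← -71° -29° = -100°
rotate link 1 by +64°: θ ← -100° +64° = -36°
rotate link 1 by -23°: θ ← -36° -23° = -59°
crank pin P = (r cos θ, r sin θ) = (18.026333, -30.000856)
h = r sin θ − e = -30.000856 − 3 = -33.000856
x = r cos θ + √(L² − h²) = 18.026333 + 212.452215 = 230.478547

230.4785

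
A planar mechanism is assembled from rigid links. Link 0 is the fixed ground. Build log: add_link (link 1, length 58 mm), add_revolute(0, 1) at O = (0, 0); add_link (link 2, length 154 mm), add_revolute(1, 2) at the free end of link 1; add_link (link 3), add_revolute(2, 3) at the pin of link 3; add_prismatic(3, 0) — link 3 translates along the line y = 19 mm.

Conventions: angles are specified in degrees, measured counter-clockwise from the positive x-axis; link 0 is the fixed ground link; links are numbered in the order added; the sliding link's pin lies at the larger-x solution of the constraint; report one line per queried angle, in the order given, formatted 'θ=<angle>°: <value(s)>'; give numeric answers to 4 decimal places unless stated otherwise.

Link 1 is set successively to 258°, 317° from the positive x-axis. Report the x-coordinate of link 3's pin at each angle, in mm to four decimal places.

geometry: r = 58 mm, L = 154 mm, e = 19 mm
θ=258°: crank pin P = (r cos θ, r sin θ) = (-12.058878, -56.732561)
θ=258°: h = r sin θ − e = -56.732561 − 19 = -75.732561
θ=258°: x = r cos θ + √(L² − h²) = -12.058878 + 134.091682 = 122.032804
θ=317°: crank pin P = (r cos θ, r sin θ) = (42.418515, -39.555905)
θ=317°: h = r sin θ − e = -39.555905 − 19 = -58.555905
θ=317°: x = r cos θ + √(L² − h²) = 42.418515 + 142.433163 = 184.851678

θ=258°: 122.0328
θ=317°: 184.8517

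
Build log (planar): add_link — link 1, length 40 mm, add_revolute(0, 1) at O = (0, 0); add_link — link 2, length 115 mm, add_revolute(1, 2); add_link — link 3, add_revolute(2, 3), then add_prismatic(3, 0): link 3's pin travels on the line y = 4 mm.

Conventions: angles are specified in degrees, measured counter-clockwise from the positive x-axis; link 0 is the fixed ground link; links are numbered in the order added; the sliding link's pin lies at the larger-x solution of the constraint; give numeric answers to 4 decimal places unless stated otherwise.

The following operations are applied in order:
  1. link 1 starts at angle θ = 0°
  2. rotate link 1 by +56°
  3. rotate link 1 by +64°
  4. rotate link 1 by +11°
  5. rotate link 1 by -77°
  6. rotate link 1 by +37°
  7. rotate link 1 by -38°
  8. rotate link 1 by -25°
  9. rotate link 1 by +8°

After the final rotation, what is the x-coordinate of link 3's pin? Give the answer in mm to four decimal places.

geometry: r = 40 mm, L = 115 mm, e = 4 mm; θ starts at 0°
rotate link 1 by +56°: θ ← 0° +56° = 56°
rotate link 1 by +64°: θ ← 56° +64° = 120°
rotate link 1 by +11°: θ ← 120° +11° = 131°
rotate link 1 by -77°: θ ← 131° -77° = 54°
rotate link 1 by +37°: θ ← 54° +37° = 91°
rotate link 1 by -38°: θ ← 91° -38° = 53°
rotate link 1 by -25°: θ ← 53° -25° = 28°
rotate link 1 by +8°: θ ← 28° +8° = 36°
crank pin P = (r cos θ, r sin θ) = (32.360680, 23.511410)
h = r sin θ − e = 23.511410 − 4 = 19.511410
x = r cos θ + √(L² − h²) = 32.360680 + 113.332718 = 145.693397

145.6934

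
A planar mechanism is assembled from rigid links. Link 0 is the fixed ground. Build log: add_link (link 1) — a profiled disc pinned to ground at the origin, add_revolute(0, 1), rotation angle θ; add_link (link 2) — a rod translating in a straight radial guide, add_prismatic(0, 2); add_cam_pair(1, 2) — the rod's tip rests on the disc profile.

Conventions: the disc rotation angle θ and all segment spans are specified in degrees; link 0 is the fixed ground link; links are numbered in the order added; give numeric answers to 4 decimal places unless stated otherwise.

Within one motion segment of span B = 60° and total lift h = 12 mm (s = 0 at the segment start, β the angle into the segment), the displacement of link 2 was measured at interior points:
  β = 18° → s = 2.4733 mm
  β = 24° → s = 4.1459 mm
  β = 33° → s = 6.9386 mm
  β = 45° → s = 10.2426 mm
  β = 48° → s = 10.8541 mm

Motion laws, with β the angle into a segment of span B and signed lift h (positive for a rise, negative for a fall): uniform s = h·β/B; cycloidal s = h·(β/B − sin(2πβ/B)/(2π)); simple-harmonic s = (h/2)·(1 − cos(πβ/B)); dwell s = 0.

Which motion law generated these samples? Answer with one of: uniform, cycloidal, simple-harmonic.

candidates at β/B = r: uniform s = h·r (linear in β); cycloidal s = h·(r − sin(2πr)/(2π)); simple-harmonic s = (h/2)(1 − cos(πr))
β=18°: printed 2.4733 | uniform 3.6000, cycloidal 1.7836, simple-harmonic 2.4733
β=24°: printed 4.1459 | uniform 4.8000, cycloidal 3.6774, simple-harmonic 4.1459
β=33°: printed 6.9386 | uniform 6.6000, cycloidal 7.1902, simple-harmonic 6.9386
β=45°: printed 10.2426 | uniform 9.0000, cycloidal 10.9099, simple-harmonic 10.2426
β=48°: printed 10.8541 | uniform 9.6000, cycloidal 11.4164, simple-harmonic 10.8541
only one law matches every sample → simple-harmonic

simple-harmonic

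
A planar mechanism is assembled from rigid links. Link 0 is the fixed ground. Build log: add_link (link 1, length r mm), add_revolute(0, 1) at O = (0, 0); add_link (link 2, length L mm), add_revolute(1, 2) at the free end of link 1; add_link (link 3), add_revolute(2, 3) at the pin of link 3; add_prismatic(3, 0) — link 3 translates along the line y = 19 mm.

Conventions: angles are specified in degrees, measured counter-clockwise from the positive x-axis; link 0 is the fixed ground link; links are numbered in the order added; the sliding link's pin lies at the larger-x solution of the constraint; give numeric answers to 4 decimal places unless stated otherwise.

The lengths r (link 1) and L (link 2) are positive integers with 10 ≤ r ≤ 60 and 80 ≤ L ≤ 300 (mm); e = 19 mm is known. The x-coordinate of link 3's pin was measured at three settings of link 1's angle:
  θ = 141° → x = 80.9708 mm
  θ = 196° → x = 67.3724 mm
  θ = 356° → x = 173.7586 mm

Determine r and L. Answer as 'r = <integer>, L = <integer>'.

constraint per measurement: (x − r cos θ)² + (r sin θ − e)² = L²
subtracting the θ₁ and θ₂ equations cancels the r² and L² terms:
r = (x₁² − x₂²) / (2[(x₁cos θ₁ + e sin θ₁) − (x₂cos θ₂ + e sin θ₂)]) = 52.9997 → r = 53
L² = (x₁ − r cos θ₁)² + (r sin θ₁ − e)² = 15128.9890 → L = 123.0000 → L = 123
check at θ₃=356°: x = 173.7586 (printed 173.7586) ✓

r = 53, L = 123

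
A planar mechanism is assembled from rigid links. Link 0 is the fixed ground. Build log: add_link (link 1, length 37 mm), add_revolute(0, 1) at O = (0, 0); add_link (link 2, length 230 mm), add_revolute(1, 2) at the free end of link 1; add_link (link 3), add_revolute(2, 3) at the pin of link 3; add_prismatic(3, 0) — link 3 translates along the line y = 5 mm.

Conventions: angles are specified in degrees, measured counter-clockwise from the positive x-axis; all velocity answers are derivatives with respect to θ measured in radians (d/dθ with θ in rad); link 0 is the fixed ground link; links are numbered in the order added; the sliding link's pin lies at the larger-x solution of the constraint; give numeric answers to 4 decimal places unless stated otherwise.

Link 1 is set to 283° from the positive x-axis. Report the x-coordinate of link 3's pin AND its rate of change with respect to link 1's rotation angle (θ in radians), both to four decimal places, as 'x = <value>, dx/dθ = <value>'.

geometry: r = 37 mm, L = 230 mm, e = 5 mm
crank pin P = (r cos θ, r sin θ) = (8.323189, -36.051692)
h = r sin θ − e = -36.051692 − 5 = -41.051692
x = r cos θ + √(L² − h²) = 8.323189 + 226.306780 = 234.629969
dx/dθ = −r sin θ − h·r cos θ/√(L² − h²) (θ in radians; h = -41.051692) = 37.561506

x = 234.6300, dx/dθ = 37.5615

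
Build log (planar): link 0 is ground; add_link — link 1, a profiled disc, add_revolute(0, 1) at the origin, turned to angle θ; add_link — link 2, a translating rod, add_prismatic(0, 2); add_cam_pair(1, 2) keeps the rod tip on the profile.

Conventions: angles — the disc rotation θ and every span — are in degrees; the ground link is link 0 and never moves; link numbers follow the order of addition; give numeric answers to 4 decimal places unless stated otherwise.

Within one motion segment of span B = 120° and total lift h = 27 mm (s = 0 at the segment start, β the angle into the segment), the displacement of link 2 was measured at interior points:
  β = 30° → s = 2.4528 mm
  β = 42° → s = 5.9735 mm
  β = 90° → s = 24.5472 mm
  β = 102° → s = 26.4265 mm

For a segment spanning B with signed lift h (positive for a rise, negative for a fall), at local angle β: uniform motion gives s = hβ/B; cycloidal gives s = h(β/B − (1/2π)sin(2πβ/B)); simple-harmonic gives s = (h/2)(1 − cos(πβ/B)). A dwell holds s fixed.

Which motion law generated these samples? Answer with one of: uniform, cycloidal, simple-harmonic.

candidates at β/B = r: uniform s = h·r (linear in β); cycloidal s = h·(r − sin(2πr)/(2π)); simple-harmonic s = (h/2)(1 − cos(πr))
β=30°: printed 2.4528 | uniform 6.7500, cycloidal 2.4528, simple-harmonic 3.9541
β=42°: printed 5.9735 | uniform 9.4500, cycloidal 5.9735, simple-harmonic 7.3711
β=90°: printed 24.5472 | uniform 20.2500, cycloidal 24.5472, simple-harmonic 23.0459
β=102°: printed 26.4265 | uniform 22.9500, cycloidal 26.4265, simple-harmonic 25.5286
only one law matches every sample → cycloidal

cycloidal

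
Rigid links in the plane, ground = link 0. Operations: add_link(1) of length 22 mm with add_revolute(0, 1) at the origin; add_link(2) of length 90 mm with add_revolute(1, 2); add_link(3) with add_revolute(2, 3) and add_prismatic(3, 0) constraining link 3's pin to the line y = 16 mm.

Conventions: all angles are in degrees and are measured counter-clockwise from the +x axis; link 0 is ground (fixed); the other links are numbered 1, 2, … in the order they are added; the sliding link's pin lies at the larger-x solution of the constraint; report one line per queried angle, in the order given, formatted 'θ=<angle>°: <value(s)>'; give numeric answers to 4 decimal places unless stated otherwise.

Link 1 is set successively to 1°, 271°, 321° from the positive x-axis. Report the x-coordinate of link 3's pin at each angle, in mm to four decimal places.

geometry: r = 22 mm, L = 90 mm, e = 16 mm
θ=1°: crank pin P = (r cos θ, r sin θ) = (21.996649, 0.383953)
θ=1°: h = r sin θ − e = 0.383953 − 16 = -15.616047
θ=1°: x = r cos θ + √(L² − h²) = 21.996649 + 88.634864 = 110.631513
θ=271°: crank pin P = (r cos θ, r sin θ) = (0.383953, -21.996649)
θ=271°: h = r sin θ − e = -21.996649 − 16 = -37.996649
θ=271°: x = r cos θ + √(L² − h²) = 0.383953 + 81.585873 = 81.969826
θ=321°: crank pin P = (r cos θ, r sin θ) = (17.097211, -13.845049)
θ=321°: h = r sin θ − e = -13.845049 − 16 = -29.845049
θ=321°: x = r cos θ + √(L² − h²) = 17.097211 + 84.907438 = 102.004649

θ=1°: 110.6315
θ=271°: 81.9698
θ=321°: 102.0046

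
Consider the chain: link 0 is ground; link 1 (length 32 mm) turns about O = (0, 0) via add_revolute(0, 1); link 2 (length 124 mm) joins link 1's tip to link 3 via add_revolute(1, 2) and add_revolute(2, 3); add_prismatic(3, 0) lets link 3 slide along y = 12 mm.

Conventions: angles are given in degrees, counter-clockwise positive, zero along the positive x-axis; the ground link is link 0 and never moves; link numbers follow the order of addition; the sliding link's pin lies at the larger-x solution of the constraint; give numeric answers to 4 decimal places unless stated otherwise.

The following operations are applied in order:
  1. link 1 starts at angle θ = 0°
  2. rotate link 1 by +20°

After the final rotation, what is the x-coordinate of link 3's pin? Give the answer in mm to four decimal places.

geometry: r = 32 mm, L = 124 mm, e = 12 mm; θ starts at 0°
rotate link 1 by +20°: θ ← 0° +20° = 20°
crank pin P = (r cos θ, r sin θ) = (30.070164, 10.944645)
h = r sin θ − e = 10.944645 − 12 = -1.055355
x = r cos θ + √(L² − h²) = 30.070164 + 123.995509 = 154.065673

154.0657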